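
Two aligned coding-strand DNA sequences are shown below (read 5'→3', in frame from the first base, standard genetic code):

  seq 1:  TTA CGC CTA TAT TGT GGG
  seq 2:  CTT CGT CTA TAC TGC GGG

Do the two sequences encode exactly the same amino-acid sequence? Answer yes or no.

Codon 1: TTA Leu / CTT Leu — synonymous.
Codon 2: CGC Arg / CGT Arg — synonymous.
Codon 3: CTA Leu / CTA Leu — identical.
Codon 4: TAT Tyr / TAC Tyr — synonymous.
Codon 5: TGT Cys / TGC Cys — synonymous.
Codon 6: GGG Gly / GGG Gly — identical.
Nonsynonymous differences: 0 → same protein.

yes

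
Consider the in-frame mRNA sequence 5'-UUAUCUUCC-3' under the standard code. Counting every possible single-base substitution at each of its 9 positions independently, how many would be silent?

8

Codon 1 (UUA, Leu): 2 synonymous substitutions.
Codon 2 (UCU, Ser): 3 synonymous substitutions.
Codon 3 (UCC, Ser): 3 synonymous substitutions.
Total: 2 + 3 + 3 = 8.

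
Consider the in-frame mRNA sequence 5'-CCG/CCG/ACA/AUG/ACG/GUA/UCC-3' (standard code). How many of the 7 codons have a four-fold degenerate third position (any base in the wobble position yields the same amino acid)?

6

Codon 1 CCG (Pro): third position 4-fold.
Codon 2 CCG (Pro): third position 4-fold.
Codon 3 ACA (Thr): third position 4-fold.
Codon 4 AUG (Met): third position 1-fold.
Codon 5 ACG (Thr): third position 4-fold.
Codon 6 GUA (Val): third position 4-fold.
Codon 7 UCC (Ser): third position 4-fold.
Four-fold degenerate third positions: 6.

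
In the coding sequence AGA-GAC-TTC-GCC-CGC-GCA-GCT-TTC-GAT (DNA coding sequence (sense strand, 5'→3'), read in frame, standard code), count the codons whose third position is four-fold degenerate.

Codon 1 AGA (Arg): third position 2-fold.
Codon 2 GAC (Asp): third position 2-fold.
Codon 3 TTC (Phe): third position 2-fold.
Codon 4 GCC (Ala): third position 4-fold.
Codon 5 CGC (Arg): third position 4-fold.
Codon 6 GCA (Ala): third position 4-fold.
Codon 7 GCT (Ala): third position 4-fold.
Codon 8 TTC (Phe): third position 2-fold.
Codon 9 GAT (Asp): third position 2-fold.
Four-fold degenerate third positions: 4.

4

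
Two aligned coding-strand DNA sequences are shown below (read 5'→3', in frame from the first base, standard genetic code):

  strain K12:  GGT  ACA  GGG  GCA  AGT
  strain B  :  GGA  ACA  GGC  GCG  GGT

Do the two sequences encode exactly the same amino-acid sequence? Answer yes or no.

no

Codon 1: GGT Gly / GGA Gly — synonymous.
Codon 2: ACA Thr / ACA Thr — identical.
Codon 3: GGG Gly / GGC Gly — synonymous.
Codon 4: GCA Ala / GCG Ala — synonymous.
Codon 5: AGT Ser / GGT Gly — nonsynonymous.
Nonsynonymous differences: 1 → different protein.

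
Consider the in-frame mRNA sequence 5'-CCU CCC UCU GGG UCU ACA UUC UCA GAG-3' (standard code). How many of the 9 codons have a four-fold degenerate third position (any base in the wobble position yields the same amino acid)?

Codon 1 CCU (Pro): third position 4-fold.
Codon 2 CCC (Pro): third position 4-fold.
Codon 3 UCU (Ser): third position 4-fold.
Codon 4 GGG (Gly): third position 4-fold.
Codon 5 UCU (Ser): third position 4-fold.
Codon 6 ACA (Thr): third position 4-fold.
Codon 7 UUC (Phe): third position 2-fold.
Codon 8 UCA (Ser): third position 4-fold.
Codon 9 GAG (Glu): third position 2-fold.
Four-fold degenerate third positions: 7.

7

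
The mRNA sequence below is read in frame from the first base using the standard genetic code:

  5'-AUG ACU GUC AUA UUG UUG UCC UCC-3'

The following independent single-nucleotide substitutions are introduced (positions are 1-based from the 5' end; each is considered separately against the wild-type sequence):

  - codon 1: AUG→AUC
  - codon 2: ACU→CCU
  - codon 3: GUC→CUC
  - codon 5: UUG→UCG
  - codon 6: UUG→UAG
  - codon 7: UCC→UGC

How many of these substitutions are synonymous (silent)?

0

Codon 1: AUG (Met) → AUC (Ile) — missense.
Codon 2: ACU (Thr) → CCU (Pro) — missense.
Codon 3: GUC (Val) → CUC (Leu) — missense.
Codon 5: UUG (Leu) → UCG (Ser) — missense.
Codon 6: UUG (Leu) → UAG (Stop) — nonsense.
Codon 7: UCC (Ser) → UGC (Cys) — missense.
Synonymous: 0 of 6.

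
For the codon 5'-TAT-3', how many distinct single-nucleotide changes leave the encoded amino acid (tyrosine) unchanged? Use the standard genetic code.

1

Position 1: none → 0 synonymous.
Position 2: none → 0 synonymous.
Position 3: TAC → 1 synonymous.
Total: 0 + 0 + 1 = 1.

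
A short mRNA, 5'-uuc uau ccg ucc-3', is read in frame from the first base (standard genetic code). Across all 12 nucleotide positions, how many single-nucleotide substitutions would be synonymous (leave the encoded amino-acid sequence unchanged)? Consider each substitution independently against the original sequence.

Codon 1 (UUC, Phe): 1 synonymous substitution.
Codon 2 (UAU, Tyr): 1 synonymous substitution.
Codon 3 (CCG, Pro): 3 synonymous substitutions.
Codon 4 (UCC, Ser): 3 synonymous substitutions.
Total: 1 + 1 + 3 + 3 = 8.

8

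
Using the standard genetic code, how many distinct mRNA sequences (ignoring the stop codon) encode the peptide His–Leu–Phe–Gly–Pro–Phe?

His: 2 codons.
Leu: 6 codons.
Phe: 2 codons.
Gly: 4 codons.
Pro: 4 codons.
Phe: 2 codons.
2 × 6 × 2 × 4 × 4 × 2 = 768.

768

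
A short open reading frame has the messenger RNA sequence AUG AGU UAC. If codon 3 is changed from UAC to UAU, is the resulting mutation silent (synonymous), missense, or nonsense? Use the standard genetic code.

silent

Position 9 falls in codon 3: UAC → Tyr.
After the substitution the codon is UAU → Tyr.
Both encode Tyr, so the change is synonymous.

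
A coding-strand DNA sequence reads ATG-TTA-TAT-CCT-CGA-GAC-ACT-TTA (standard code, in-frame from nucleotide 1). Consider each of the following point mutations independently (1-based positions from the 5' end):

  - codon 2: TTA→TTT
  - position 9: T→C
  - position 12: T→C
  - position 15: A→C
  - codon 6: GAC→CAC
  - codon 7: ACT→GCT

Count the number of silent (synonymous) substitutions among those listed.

Codon 2: TTA (Leu) → TTT (Phe) — missense.
Codon 3: TAT (Tyr) → TAC (Tyr) — synonymous.
Codon 4: CCT (Pro) → CCC (Pro) — synonymous.
Codon 5: CGA (Arg) → CGC (Arg) — synonymous.
Codon 6: GAC (Asp) → CAC (His) — missense.
Codon 7: ACT (Thr) → GCT (Ala) — missense.
Synonymous: 3 of 6.

3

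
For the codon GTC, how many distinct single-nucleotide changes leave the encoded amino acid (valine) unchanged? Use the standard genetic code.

Position 1: none → 0 synonymous.
Position 2: none → 0 synonymous.
Position 3: GTT, GTA, GTG → 3 synonymous.
Total: 0 + 0 + 3 = 3.

3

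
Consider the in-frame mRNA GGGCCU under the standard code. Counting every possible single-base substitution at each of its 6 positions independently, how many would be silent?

Codon 1 (GGG, Gly): 3 synonymous substitutions.
Codon 2 (CCU, Pro): 3 synonymous substitutions.
Total: 3 + 3 = 6.

6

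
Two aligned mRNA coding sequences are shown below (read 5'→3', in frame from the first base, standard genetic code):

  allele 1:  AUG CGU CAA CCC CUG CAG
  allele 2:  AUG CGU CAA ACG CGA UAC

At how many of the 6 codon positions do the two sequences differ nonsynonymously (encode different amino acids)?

Codon 1: AUG Met / AUG Met — identical.
Codon 2: CGU Arg / CGU Arg — identical.
Codon 3: CAA Gln / CAA Gln — identical.
Codon 4: CCC Pro / ACG Thr — nonsynonymous.
Codon 5: CUG Leu / CGA Arg — nonsynonymous.
Codon 6: CAG Gln / UAC Tyr — nonsynonymous.
Nonsynonymous differences: 3.

3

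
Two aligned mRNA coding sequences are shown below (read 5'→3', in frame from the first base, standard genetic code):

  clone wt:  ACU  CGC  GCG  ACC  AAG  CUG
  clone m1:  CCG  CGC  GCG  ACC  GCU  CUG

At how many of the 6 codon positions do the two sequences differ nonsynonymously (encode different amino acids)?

Codon 1: ACU Thr / CCG Pro — nonsynonymous.
Codon 2: CGC Arg / CGC Arg — identical.
Codon 3: GCG Ala / GCG Ala — identical.
Codon 4: ACC Thr / ACC Thr — identical.
Codon 5: AAG Lys / GCU Ala — nonsynonymous.
Codon 6: CUG Leu / CUG Leu — identical.
Nonsynonymous differences: 2.

2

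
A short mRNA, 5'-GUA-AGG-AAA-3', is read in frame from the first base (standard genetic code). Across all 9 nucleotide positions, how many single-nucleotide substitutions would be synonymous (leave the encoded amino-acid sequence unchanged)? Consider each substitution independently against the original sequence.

6

Codon 1 (GUA, Val): 3 synonymous substitutions.
Codon 2 (AGG, Arg): 2 synonymous substitutions.
Codon 3 (AAA, Lys): 1 synonymous substitution.
Total: 3 + 2 + 1 = 6.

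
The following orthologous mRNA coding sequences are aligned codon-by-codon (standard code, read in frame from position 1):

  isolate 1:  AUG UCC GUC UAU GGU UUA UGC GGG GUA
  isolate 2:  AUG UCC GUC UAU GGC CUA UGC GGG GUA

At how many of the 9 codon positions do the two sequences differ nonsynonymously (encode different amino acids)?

Codon 1: AUG Met / AUG Met — identical.
Codon 2: UCC Ser / UCC Ser — identical.
Codon 3: GUC Val / GUC Val — identical.
Codon 4: UAU Tyr / UAU Tyr — identical.
Codon 5: GGU Gly / GGC Gly — synonymous.
Codon 6: UUA Leu / CUA Leu — synonymous.
Codon 7: UGC Cys / UGC Cys — identical.
Codon 8: GGG Gly / GGG Gly — identical.
Codon 9: GUA Val / GUA Val — identical.
Nonsynonymous differences: 0.

0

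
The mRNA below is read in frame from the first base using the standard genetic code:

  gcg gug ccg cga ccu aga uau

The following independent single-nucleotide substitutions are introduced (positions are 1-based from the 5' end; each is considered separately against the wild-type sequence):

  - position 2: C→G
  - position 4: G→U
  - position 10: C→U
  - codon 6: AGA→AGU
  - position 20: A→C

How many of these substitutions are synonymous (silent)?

Codon 1: GCG (Ala) → GGG (Gly) — missense.
Codon 2: GUG (Val) → UUG (Leu) — missense.
Codon 4: CGA (Arg) → UGA (Stop) — nonsense.
Codon 6: AGA (Arg) → AGU (Ser) — missense.
Codon 7: UAU (Tyr) → UCU (Ser) — missense.
Synonymous: 0 of 5.

0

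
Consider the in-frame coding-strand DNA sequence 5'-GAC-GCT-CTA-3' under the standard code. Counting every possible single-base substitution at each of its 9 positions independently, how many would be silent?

8

Codon 1 (GAC, Asp): 1 synonymous substitution.
Codon 2 (GCT, Ala): 3 synonymous substitutions.
Codon 3 (CTA, Leu): 4 synonymous substitutions.
Total: 1 + 3 + 4 = 8.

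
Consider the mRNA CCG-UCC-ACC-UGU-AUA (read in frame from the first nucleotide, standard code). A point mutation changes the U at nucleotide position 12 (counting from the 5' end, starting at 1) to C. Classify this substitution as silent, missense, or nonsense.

silent

Position 12 falls in codon 4: UGU → Cys.
After the substitution the codon is UGC → Cys.
Both encode Cys, so the change is synonymous.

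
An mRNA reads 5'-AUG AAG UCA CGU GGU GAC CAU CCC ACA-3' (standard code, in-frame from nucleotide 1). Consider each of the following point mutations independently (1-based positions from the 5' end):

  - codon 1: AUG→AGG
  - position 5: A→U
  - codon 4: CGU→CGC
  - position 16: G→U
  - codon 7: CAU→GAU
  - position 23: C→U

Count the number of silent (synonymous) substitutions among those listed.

Codon 1: AUG (Met) → AGG (Arg) — missense.
Codon 2: AAG (Lys) → AUG (Met) — missense.
Codon 4: CGU (Arg) → CGC (Arg) — synonymous.
Codon 6: GAC (Asp) → UAC (Tyr) — missense.
Codon 7: CAU (His) → GAU (Asp) — missense.
Codon 8: CCC (Pro) → CUC (Leu) — missense.
Synonymous: 1 of 6.

1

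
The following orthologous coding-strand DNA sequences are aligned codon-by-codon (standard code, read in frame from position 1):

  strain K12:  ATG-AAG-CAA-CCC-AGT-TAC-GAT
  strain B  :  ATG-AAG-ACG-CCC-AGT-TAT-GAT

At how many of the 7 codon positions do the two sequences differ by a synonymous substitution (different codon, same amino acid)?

Codon 1: ATG Met / ATG Met — identical.
Codon 2: AAG Lys / AAG Lys — identical.
Codon 3: CAA Gln / ACG Thr — nonsynonymous.
Codon 4: CCC Pro / CCC Pro — identical.
Codon 5: AGT Ser / AGT Ser — identical.
Codon 6: TAC Tyr / TAT Tyr — synonymous.
Codon 7: GAT Asp / GAT Asp — identical.
Synonymous differences: 1.

1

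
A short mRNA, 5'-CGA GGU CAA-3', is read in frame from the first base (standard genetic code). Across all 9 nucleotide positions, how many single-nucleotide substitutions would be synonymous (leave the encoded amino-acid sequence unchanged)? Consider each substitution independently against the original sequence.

Codon 1 (CGA, Arg): 4 synonymous substitutions.
Codon 2 (GGU, Gly): 3 synonymous substitutions.
Codon 3 (CAA, Gln): 1 synonymous substitution.
Total: 4 + 3 + 1 = 8.

8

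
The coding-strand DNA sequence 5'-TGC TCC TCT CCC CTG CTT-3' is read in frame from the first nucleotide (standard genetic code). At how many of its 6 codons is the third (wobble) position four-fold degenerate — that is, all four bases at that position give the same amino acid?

5

Codon 1 TGC (Cys): third position 2-fold.
Codon 2 TCC (Ser): third position 4-fold.
Codon 3 TCT (Ser): third position 4-fold.
Codon 4 CCC (Pro): third position 4-fold.
Codon 5 CTG (Leu): third position 4-fold.
Codon 6 CTT (Leu): third position 4-fold.
Four-fold degenerate third positions: 5.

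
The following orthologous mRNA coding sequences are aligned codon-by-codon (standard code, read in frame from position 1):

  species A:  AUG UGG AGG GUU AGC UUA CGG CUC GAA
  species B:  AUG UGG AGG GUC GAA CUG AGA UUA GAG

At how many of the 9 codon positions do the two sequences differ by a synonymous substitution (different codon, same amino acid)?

Codon 1: AUG Met / AUG Met — identical.
Codon 2: UGG Trp / UGG Trp — identical.
Codon 3: AGG Arg / AGG Arg — identical.
Codon 4: GUU Val / GUC Val — synonymous.
Codon 5: AGC Ser / GAA Glu — nonsynonymous.
Codon 6: UUA Leu / CUG Leu — synonymous.
Codon 7: CGG Arg / AGA Arg — synonymous.
Codon 8: CUC Leu / UUA Leu — synonymous.
Codon 9: GAA Glu / GAG Glu — synonymous.
Synonymous differences: 5.

5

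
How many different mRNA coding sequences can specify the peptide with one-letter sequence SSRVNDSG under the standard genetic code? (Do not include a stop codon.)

Ser: 6 codons.
Ser: 6 codons.
Arg: 6 codons.
Val: 4 codons.
Asn: 2 codons.
Asp: 2 codons.
Ser: 6 codons.
Gly: 4 codons.
6 × 6 × 6 × 4 × 2 × 2 × 6 × 4 = 82944.

82944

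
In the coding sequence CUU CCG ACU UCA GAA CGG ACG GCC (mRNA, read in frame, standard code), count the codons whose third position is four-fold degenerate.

7

Codon 1 CUU (Leu): third position 4-fold.
Codon 2 CCG (Pro): third position 4-fold.
Codon 3 ACU (Thr): third position 4-fold.
Codon 4 UCA (Ser): third position 4-fold.
Codon 5 GAA (Glu): third position 2-fold.
Codon 6 CGG (Arg): third position 4-fold.
Codon 7 ACG (Thr): third position 4-fold.
Codon 8 GCC (Ala): third position 4-fold.
Four-fold degenerate third positions: 7.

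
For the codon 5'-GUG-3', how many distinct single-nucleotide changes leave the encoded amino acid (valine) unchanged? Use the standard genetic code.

Position 1: none → 0 synonymous.
Position 2: none → 0 synonymous.
Position 3: GUU, GUC, GUA → 3 synonymous.
Total: 0 + 0 + 3 = 3.

3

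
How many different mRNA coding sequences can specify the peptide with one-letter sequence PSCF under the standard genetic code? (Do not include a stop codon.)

96

Pro: 4 codons.
Ser: 6 codons.
Cys: 2 codons.
Phe: 2 codons.
4 × 6 × 2 × 2 = 96.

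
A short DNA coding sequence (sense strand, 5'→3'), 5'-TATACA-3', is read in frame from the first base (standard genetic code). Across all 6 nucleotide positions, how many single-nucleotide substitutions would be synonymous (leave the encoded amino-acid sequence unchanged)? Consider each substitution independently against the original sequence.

Codon 1 (TAT, Tyr): 1 synonymous substitution.
Codon 2 (ACA, Thr): 3 synonymous substitutions.
Total: 1 + 3 = 4.

4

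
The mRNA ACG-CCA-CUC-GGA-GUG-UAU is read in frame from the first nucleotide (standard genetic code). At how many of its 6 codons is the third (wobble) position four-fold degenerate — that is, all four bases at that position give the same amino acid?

Codon 1 ACG (Thr): third position 4-fold.
Codon 2 CCA (Pro): third position 4-fold.
Codon 3 CUC (Leu): third position 4-fold.
Codon 4 GGA (Gly): third position 4-fold.
Codon 5 GUG (Val): third position 4-fold.
Codon 6 UAU (Tyr): third position 2-fold.
Four-fold degenerate third positions: 5.

5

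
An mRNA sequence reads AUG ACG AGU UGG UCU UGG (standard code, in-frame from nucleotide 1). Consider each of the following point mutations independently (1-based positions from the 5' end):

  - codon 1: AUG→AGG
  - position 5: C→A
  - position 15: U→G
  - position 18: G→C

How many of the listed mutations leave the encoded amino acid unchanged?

Codon 1: AUG (Met) → AGG (Arg) — missense.
Codon 2: ACG (Thr) → AAG (Lys) — missense.
Codon 5: UCU (Ser) → UCG (Ser) — synonymous.
Codon 6: UGG (Trp) → UGC (Cys) — missense.
Synonymous: 1 of 4.

1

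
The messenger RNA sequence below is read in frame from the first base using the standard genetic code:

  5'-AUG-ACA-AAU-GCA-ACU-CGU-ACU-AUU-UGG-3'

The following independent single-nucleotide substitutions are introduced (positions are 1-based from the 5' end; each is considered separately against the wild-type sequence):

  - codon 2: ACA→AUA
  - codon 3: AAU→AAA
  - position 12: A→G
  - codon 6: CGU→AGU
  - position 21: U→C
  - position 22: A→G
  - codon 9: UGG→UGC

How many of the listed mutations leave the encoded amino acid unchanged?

Codon 2: ACA (Thr) → AUA (Ile) — missense.
Codon 3: AAU (Asn) → AAA (Lys) — missense.
Codon 4: GCA (Ala) → GCG (Ala) — synonymous.
Codon 6: CGU (Arg) → AGU (Ser) — missense.
Codon 7: ACU (Thr) → ACC (Thr) — synonymous.
Codon 8: AUU (Ile) → GUU (Val) — missense.
Codon 9: UGG (Trp) → UGC (Cys) — missense.
Synonymous: 2 of 7.

2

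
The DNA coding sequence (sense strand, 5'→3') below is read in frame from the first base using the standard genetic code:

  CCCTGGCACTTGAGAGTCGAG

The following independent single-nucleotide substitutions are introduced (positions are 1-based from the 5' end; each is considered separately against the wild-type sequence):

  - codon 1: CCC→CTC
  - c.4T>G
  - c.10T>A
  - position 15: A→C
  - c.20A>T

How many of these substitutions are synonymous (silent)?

0

Codon 1: CCC (Pro) → CTC (Leu) — missense.
Codon 2: TGG (Trp) → GGG (Gly) — missense.
Codon 4: TTG (Leu) → ATG (Met) — missense.
Codon 5: AGA (Arg) → AGC (Ser) — missense.
Codon 7: GAG (Glu) → GTG (Val) — missense.
Synonymous: 0 of 5.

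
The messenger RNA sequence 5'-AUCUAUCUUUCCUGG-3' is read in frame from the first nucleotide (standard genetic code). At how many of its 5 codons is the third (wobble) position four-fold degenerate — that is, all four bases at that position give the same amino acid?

Codon 1 AUC (Ile): third position 3-fold.
Codon 2 UAU (Tyr): third position 2-fold.
Codon 3 CUU (Leu): third position 4-fold.
Codon 4 UCC (Ser): third position 4-fold.
Codon 5 UGG (Trp): third position 1-fold.
Four-fold degenerate third positions: 2.

2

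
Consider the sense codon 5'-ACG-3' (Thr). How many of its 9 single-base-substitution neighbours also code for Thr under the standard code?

Position 1: none → 0 synonymous.
Position 2: none → 0 synonymous.
Position 3: ACU, ACC, ACA → 3 synonymous.
Total: 0 + 0 + 3 = 3.

3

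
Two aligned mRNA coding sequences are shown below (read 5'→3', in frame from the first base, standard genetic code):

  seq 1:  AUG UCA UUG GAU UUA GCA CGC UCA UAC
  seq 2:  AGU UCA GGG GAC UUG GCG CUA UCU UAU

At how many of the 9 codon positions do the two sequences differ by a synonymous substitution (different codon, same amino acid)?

5

Codon 1: AUG Met / AGU Ser — nonsynonymous.
Codon 2: UCA Ser / UCA Ser — identical.
Codon 3: UUG Leu / GGG Gly — nonsynonymous.
Codon 4: GAU Asp / GAC Asp — synonymous.
Codon 5: UUA Leu / UUG Leu — synonymous.
Codon 6: GCA Ala / GCG Ala — synonymous.
Codon 7: CGC Arg / CUA Leu — nonsynonymous.
Codon 8: UCA Ser / UCU Ser — synonymous.
Codon 9: UAC Tyr / UAU Tyr — synonymous.
Synonymous differences: 5.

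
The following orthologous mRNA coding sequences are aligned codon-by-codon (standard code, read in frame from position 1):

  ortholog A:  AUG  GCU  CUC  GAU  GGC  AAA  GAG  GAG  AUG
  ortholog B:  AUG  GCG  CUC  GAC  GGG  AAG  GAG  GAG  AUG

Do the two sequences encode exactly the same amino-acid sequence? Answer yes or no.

yes

Codon 1: AUG Met / AUG Met — identical.
Codon 2: GCU Ala / GCG Ala — synonymous.
Codon 3: CUC Leu / CUC Leu — identical.
Codon 4: GAU Asp / GAC Asp — synonymous.
Codon 5: GGC Gly / GGG Gly — synonymous.
Codon 6: AAA Lys / AAG Lys — synonymous.
Codon 7: GAG Glu / GAG Glu — identical.
Codon 8: GAG Glu / GAG Glu — identical.
Codon 9: AUG Met / AUG Met — identical.
Nonsynonymous differences: 0 → same protein.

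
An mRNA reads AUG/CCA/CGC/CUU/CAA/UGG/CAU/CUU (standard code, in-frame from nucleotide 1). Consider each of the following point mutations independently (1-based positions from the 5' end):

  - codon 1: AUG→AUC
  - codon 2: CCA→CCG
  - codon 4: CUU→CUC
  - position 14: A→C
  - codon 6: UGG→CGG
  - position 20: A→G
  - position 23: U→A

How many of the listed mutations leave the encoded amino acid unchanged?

2

Codon 1: AUG (Met) → AUC (Ile) — missense.
Codon 2: CCA (Pro) → CCG (Pro) — synonymous.
Codon 4: CUU (Leu) → CUC (Leu) — synonymous.
Codon 5: CAA (Gln) → CCA (Pro) — missense.
Codon 6: UGG (Trp) → CGG (Arg) — missense.
Codon 7: CAU (His) → CGU (Arg) — missense.
Codon 8: CUU (Leu) → CAU (His) — missense.
Synonymous: 2 of 7.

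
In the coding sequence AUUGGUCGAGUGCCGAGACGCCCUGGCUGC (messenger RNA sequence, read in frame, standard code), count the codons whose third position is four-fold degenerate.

Codon 1 AUU (Ile): third position 3-fold.
Codon 2 GGU (Gly): third position 4-fold.
Codon 3 CGA (Arg): third position 4-fold.
Codon 4 GUG (Val): third position 4-fold.
Codon 5 CCG (Pro): third position 4-fold.
Codon 6 AGA (Arg): third position 2-fold.
Codon 7 CGC (Arg): third position 4-fold.
Codon 8 CCU (Pro): third position 4-fold.
Codon 9 GGC (Gly): third position 4-fold.
Codon 10 UGC (Cys): third position 2-fold.
Four-fold degenerate third positions: 7.

7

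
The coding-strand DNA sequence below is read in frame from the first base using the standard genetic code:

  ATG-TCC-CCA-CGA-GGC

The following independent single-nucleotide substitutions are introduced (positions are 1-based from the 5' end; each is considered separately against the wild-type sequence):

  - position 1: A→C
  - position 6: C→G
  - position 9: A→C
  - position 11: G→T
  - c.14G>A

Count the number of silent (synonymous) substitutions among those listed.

Codon 1: ATG (Met) → CTG (Leu) — missense.
Codon 2: TCC (Ser) → TCG (Ser) — synonymous.
Codon 3: CCA (Pro) → CCC (Pro) — synonymous.
Codon 4: CGA (Arg) → CTA (Leu) — missense.
Codon 5: GGC (Gly) → GAC (Asp) — missense.
Synonymous: 2 of 5.

2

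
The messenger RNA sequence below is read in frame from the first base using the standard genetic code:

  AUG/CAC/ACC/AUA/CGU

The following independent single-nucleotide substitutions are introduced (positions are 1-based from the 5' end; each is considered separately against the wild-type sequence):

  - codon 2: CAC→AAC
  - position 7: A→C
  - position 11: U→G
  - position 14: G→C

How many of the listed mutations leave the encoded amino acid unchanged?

0

Codon 2: CAC (His) → AAC (Asn) — missense.
Codon 3: ACC (Thr) → CCC (Pro) — missense.
Codon 4: AUA (Ile) → AGA (Arg) — missense.
Codon 5: CGU (Arg) → CCU (Pro) — missense.
Synonymous: 0 of 4.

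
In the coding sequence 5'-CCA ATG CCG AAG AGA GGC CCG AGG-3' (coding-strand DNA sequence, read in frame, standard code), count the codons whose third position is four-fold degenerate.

4

Codon 1 CCA (Pro): third position 4-fold.
Codon 2 ATG (Met): third position 1-fold.
Codon 3 CCG (Pro): third position 4-fold.
Codon 4 AAG (Lys): third position 2-fold.
Codon 5 AGA (Arg): third position 2-fold.
Codon 6 GGC (Gly): third position 4-fold.
Codon 7 CCG (Pro): third position 4-fold.
Codon 8 AGG (Arg): third position 2-fold.
Four-fold degenerate third positions: 4.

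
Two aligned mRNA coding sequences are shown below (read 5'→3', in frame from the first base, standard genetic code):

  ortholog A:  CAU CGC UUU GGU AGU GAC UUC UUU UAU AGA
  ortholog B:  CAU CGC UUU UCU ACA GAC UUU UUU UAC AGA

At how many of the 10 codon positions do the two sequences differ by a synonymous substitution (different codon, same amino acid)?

2

Codon 1: CAU His / CAU His — identical.
Codon 2: CGC Arg / CGC Arg — identical.
Codon 3: UUU Phe / UUU Phe — identical.
Codon 4: GGU Gly / UCU Ser — nonsynonymous.
Codon 5: AGU Ser / ACA Thr — nonsynonymous.
Codon 6: GAC Asp / GAC Asp — identical.
Codon 7: UUC Phe / UUU Phe — synonymous.
Codon 8: UUU Phe / UUU Phe — identical.
Codon 9: UAU Tyr / UAC Tyr — synonymous.
Codon 10: AGA Arg / AGA Arg — identical.
Synonymous differences: 2.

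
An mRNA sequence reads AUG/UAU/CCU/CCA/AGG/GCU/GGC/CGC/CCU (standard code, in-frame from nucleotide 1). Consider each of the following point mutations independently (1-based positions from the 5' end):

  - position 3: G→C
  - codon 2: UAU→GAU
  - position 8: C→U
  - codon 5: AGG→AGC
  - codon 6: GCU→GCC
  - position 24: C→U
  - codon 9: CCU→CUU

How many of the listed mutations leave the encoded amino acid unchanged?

Codon 1: AUG (Met) → AUC (Ile) — missense.
Codon 2: UAU (Tyr) → GAU (Asp) — missense.
Codon 3: CCU (Pro) → CUU (Leu) — missense.
Codon 5: AGG (Arg) → AGC (Ser) — missense.
Codon 6: GCU (Ala) → GCC (Ala) — synonymous.
Codon 8: CGC (Arg) → CGU (Arg) — synonymous.
Codon 9: CCU (Pro) → CUU (Leu) — missense.
Synonymous: 2 of 7.

2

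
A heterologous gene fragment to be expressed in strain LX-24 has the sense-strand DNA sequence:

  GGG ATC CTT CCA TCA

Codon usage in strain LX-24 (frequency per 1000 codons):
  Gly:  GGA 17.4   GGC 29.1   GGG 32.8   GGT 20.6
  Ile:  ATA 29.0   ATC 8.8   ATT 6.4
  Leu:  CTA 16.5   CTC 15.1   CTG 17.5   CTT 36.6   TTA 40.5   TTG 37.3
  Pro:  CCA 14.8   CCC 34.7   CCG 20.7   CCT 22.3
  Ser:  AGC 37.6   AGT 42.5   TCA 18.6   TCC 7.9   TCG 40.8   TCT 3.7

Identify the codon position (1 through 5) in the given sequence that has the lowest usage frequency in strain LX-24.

2

Codon 1 GGG (Gly): 32.8 per 1000.
Codon 2 ATC (Ile): 8.8 per 1000.
Codon 3 CTT (Leu): 36.6 per 1000.
Codon 4 CCA (Pro): 14.8 per 1000.
Codon 5 TCA (Ser): 18.6 per 1000.
Lowest frequency is 8.8 at codon 2.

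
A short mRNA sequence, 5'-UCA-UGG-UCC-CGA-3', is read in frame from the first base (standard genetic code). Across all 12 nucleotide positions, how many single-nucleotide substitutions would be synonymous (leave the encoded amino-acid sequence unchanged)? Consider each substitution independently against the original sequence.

10

Codon 1 (UCA, Ser): 3 synonymous substitutions.
Codon 2 (UGG, Trp): 0 synonymous substitutions.
Codon 3 (UCC, Ser): 3 synonymous substitutions.
Codon 4 (CGA, Arg): 4 synonymous substitutions.
Total: 3 + 0 + 3 + 4 = 10.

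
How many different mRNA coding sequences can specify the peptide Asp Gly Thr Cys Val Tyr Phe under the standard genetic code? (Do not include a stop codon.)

1024

Asp: 2 codons.
Gly: 4 codons.
Thr: 4 codons.
Cys: 2 codons.
Val: 4 codons.
Tyr: 2 codons.
Phe: 2 codons.
2 × 4 × 4 × 2 × 4 × 2 × 2 = 1024.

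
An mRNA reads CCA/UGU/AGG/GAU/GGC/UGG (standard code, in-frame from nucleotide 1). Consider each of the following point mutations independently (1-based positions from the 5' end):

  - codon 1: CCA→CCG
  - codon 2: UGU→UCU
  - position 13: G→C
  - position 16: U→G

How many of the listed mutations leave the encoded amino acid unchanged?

1

Codon 1: CCA (Pro) → CCG (Pro) — synonymous.
Codon 2: UGU (Cys) → UCU (Ser) — missense.
Codon 5: GGC (Gly) → CGC (Arg) — missense.
Codon 6: UGG (Trp) → GGG (Gly) — missense.
Synonymous: 1 of 4.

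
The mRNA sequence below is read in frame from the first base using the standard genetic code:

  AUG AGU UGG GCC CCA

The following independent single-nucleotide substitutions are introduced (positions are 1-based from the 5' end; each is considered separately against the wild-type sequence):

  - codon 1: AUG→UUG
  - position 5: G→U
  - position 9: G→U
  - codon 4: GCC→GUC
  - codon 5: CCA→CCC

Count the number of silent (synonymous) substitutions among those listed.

1

Codon 1: AUG (Met) → UUG (Leu) — missense.
Codon 2: AGU (Ser) → AUU (Ile) — missense.
Codon 3: UGG (Trp) → UGU (Cys) — missense.
Codon 4: GCC (Ala) → GUC (Val) — missense.
Codon 5: CCA (Pro) → CCC (Pro) — synonymous.
Synonymous: 1 of 5.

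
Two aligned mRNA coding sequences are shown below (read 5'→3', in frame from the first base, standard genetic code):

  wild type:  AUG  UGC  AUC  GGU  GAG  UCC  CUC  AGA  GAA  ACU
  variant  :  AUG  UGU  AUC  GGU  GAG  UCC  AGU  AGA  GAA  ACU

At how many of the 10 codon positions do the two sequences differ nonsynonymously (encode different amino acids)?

Codon 1: AUG Met / AUG Met — identical.
Codon 2: UGC Cys / UGU Cys — synonymous.
Codon 3: AUC Ile / AUC Ile — identical.
Codon 4: GGU Gly / GGU Gly — identical.
Codon 5: GAG Glu / GAG Glu — identical.
Codon 6: UCC Ser / UCC Ser — identical.
Codon 7: CUC Leu / AGU Ser — nonsynonymous.
Codon 8: AGA Arg / AGA Arg — identical.
Codon 9: GAA Glu / GAA Glu — identical.
Codon 10: ACU Thr / ACU Thr — identical.
Nonsynonymous differences: 1.

1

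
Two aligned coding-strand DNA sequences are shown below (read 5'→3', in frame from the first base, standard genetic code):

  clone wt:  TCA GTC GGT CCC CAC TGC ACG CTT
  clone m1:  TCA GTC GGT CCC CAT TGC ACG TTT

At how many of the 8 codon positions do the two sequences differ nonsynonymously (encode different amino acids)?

Codon 1: TCA Ser / TCA Ser — identical.
Codon 2: GTC Val / GTC Val — identical.
Codon 3: GGT Gly / GGT Gly — identical.
Codon 4: CCC Pro / CCC Pro — identical.
Codon 5: CAC His / CAT His — synonymous.
Codon 6: TGC Cys / TGC Cys — identical.
Codon 7: ACG Thr / ACG Thr — identical.
Codon 8: CTT Leu / TTT Phe — nonsynonymous.
Nonsynonymous differences: 1.

1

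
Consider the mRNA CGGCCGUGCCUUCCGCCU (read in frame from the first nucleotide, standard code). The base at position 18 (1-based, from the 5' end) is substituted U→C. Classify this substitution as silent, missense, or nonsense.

silent

Position 18 falls in codon 6: CCU → Pro.
After the substitution the codon is CCC → Pro.
Both encode Pro, so the change is synonymous.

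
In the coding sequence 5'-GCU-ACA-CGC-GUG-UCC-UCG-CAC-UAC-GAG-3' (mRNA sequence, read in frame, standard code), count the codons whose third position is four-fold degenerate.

6

Codon 1 GCU (Ala): third position 4-fold.
Codon 2 ACA (Thr): third position 4-fold.
Codon 3 CGC (Arg): third position 4-fold.
Codon 4 GUG (Val): third position 4-fold.
Codon 5 UCC (Ser): third position 4-fold.
Codon 6 UCG (Ser): third position 4-fold.
Codon 7 CAC (His): third position 2-fold.
Codon 8 UAC (Tyr): third position 2-fold.
Codon 9 GAG (Glu): third position 2-fold.
Four-fold degenerate third positions: 6.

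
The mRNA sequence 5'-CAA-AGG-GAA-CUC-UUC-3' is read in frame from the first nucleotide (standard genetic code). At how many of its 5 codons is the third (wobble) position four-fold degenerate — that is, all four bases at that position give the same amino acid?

1

Codon 1 CAA (Gln): third position 2-fold.
Codon 2 AGG (Arg): third position 2-fold.
Codon 3 GAA (Glu): third position 2-fold.
Codon 4 CUC (Leu): third position 4-fold.
Codon 5 UUC (Phe): third position 2-fold.
Four-fold degenerate third positions: 1.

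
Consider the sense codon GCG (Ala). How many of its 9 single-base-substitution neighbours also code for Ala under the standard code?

3

Position 1: none → 0 synonymous.
Position 2: none → 0 synonymous.
Position 3: GCT, GCC, GCA → 3 synonymous.
Total: 0 + 0 + 3 = 3.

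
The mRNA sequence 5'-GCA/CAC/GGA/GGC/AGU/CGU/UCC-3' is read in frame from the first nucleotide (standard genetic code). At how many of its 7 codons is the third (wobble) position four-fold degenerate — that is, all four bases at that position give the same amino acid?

5

Codon 1 GCA (Ala): third position 4-fold.
Codon 2 CAC (His): third position 2-fold.
Codon 3 GGA (Gly): third position 4-fold.
Codon 4 GGC (Gly): third position 4-fold.
Codon 5 AGU (Ser): third position 2-fold.
Codon 6 CGU (Arg): third position 4-fold.
Codon 7 UCC (Ser): third position 4-fold.
Four-fold degenerate third positions: 5.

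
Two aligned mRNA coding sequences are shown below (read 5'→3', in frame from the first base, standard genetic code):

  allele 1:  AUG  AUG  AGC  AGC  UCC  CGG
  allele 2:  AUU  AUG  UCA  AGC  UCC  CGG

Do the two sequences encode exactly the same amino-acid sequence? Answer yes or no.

Codon 1: AUG Met / AUU Ile — nonsynonymous.
Codon 2: AUG Met / AUG Met — identical.
Codon 3: AGC Ser / UCA Ser — synonymous.
Codon 4: AGC Ser / AGC Ser — identical.
Codon 5: UCC Ser / UCC Ser — identical.
Codon 6: CGG Arg / CGG Arg — identical.
Nonsynonymous differences: 1 → different protein.

no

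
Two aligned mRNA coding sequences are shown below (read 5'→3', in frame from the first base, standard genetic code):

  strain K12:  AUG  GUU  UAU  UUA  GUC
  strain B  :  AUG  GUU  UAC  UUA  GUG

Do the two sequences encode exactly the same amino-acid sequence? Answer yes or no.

Codon 1: AUG Met / AUG Met — identical.
Codon 2: GUU Val / GUU Val — identical.
Codon 3: UAU Tyr / UAC Tyr — synonymous.
Codon 4: UUA Leu / UUA Leu — identical.
Codon 5: GUC Val / GUG Val — synonymous.
Nonsynonymous differences: 0 → same protein.

yes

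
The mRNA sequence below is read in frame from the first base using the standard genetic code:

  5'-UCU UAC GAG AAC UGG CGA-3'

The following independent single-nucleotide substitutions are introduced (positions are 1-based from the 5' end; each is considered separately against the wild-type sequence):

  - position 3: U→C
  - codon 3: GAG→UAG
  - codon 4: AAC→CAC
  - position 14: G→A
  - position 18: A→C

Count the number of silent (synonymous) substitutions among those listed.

2

Codon 1: UCU (Ser) → UCC (Ser) — synonymous.
Codon 3: GAG (Glu) → UAG (Stop) — nonsense.
Codon 4: AAC (Asn) → CAC (His) — missense.
Codon 5: UGG (Trp) → UAG (Stop) — nonsense.
Codon 6: CGA (Arg) → CGC (Arg) — synonymous.
Synonymous: 2 of 5.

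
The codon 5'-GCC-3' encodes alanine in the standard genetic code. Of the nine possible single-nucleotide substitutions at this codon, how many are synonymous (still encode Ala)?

3

Position 1: none → 0 synonymous.
Position 2: none → 0 synonymous.
Position 3: GCU, GCA, GCG → 3 synonymous.
Total: 0 + 0 + 3 = 3.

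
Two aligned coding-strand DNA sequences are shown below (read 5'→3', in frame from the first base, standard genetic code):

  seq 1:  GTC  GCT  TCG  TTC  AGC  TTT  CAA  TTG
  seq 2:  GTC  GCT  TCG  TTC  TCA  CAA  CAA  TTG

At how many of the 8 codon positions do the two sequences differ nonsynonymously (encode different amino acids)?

1

Codon 1: GTC Val / GTC Val — identical.
Codon 2: GCT Ala / GCT Ala — identical.
Codon 3: TCG Ser / TCG Ser — identical.
Codon 4: TTC Phe / TTC Phe — identical.
Codon 5: AGC Ser / TCA Ser — synonymous.
Codon 6: TTT Phe / CAA Gln — nonsynonymous.
Codon 7: CAA Gln / CAA Gln — identical.
Codon 8: TTG Leu / TTG Leu — identical.
Nonsynonymous differences: 1.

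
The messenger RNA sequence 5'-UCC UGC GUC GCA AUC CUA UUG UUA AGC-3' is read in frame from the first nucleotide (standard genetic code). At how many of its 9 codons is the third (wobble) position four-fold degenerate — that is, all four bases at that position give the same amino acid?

4

Codon 1 UCC (Ser): third position 4-fold.
Codon 2 UGC (Cys): third position 2-fold.
Codon 3 GUC (Val): third position 4-fold.
Codon 4 GCA (Ala): third position 4-fold.
Codon 5 AUC (Ile): third position 3-fold.
Codon 6 CUA (Leu): third position 4-fold.
Codon 7 UUG (Leu): third position 2-fold.
Codon 8 UUA (Leu): third position 2-fold.
Codon 9 AGC (Ser): third position 2-fold.
Four-fold degenerate third positions: 4.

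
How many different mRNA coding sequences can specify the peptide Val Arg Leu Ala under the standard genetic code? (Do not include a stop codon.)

Val: 4 codons.
Arg: 6 codons.
Leu: 6 codons.
Ala: 4 codons.
4 × 6 × 6 × 4 = 576.

576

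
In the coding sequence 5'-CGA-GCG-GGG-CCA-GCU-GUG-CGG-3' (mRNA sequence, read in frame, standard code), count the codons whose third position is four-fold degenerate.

7

Codon 1 CGA (Arg): third position 4-fold.
Codon 2 GCG (Ala): third position 4-fold.
Codon 3 GGG (Gly): third position 4-fold.
Codon 4 CCA (Pro): third position 4-fold.
Codon 5 GCU (Ala): third position 4-fold.
Codon 6 GUG (Val): third position 4-fold.
Codon 7 CGG (Arg): third position 4-fold.
Four-fold degenerate third positions: 7.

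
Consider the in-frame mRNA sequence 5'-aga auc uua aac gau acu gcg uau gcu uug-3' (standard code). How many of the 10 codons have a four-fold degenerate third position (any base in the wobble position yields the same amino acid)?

Codon 1 AGA (Arg): third position 2-fold.
Codon 2 AUC (Ile): third position 3-fold.
Codon 3 UUA (Leu): third position 2-fold.
Codon 4 AAC (Asn): third position 2-fold.
Codon 5 GAU (Asp): third position 2-fold.
Codon 6 ACU (Thr): third position 4-fold.
Codon 7 GCG (Ala): third position 4-fold.
Codon 8 UAU (Tyr): third position 2-fold.
Codon 9 GCU (Ala): third position 4-fold.
Codon 10 UUG (Leu): third position 2-fold.
Four-fold degenerate third positions: 3.

3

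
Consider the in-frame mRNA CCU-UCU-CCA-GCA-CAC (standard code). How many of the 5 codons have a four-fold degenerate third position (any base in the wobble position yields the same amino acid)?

Codon 1 CCU (Pro): third position 4-fold.
Codon 2 UCU (Ser): third position 4-fold.
Codon 3 CCA (Pro): third position 4-fold.
Codon 4 GCA (Ala): third position 4-fold.
Codon 5 CAC (His): third position 2-fold.
Four-fold degenerate third positions: 4.

4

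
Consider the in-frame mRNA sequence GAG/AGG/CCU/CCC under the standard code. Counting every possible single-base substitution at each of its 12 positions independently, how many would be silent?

Codon 1 (GAG, Glu): 1 synonymous substitution.
Codon 2 (AGG, Arg): 2 synonymous substitutions.
Codon 3 (CCU, Pro): 3 synonymous substitutions.
Codon 4 (CCC, Pro): 3 synonymous substitutions.
Total: 1 + 2 + 3 + 3 = 9.

9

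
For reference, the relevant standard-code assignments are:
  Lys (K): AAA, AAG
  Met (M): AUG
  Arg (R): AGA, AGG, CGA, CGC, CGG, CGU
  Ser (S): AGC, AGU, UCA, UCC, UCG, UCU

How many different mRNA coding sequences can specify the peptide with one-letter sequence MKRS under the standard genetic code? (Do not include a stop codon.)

72

Met: 1 codon.
Lys: 2 codons.
Arg: 6 codons.
Ser: 6 codons.
1 × 2 × 6 × 6 = 72.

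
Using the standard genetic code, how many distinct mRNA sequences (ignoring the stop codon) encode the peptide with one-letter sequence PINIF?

Pro: 4 codons.
Ile: 3 codons.
Asn: 2 codons.
Ile: 3 codons.
Phe: 2 codons.
4 × 3 × 2 × 3 × 2 = 144.

144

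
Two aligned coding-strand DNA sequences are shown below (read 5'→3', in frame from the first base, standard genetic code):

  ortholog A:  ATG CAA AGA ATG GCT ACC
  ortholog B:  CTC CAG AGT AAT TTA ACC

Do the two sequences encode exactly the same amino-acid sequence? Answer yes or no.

no

Codon 1: ATG Met / CTC Leu — nonsynonymous.
Codon 2: CAA Gln / CAG Gln — synonymous.
Codon 3: AGA Arg / AGT Ser — nonsynonymous.
Codon 4: ATG Met / AAT Asn — nonsynonymous.
Codon 5: GCT Ala / TTA Leu — nonsynonymous.
Codon 6: ACC Thr / ACC Thr — identical.
Nonsynonymous differences: 4 → different protein.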